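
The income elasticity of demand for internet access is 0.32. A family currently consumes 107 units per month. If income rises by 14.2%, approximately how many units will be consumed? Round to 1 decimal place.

%ΔQ ≈ η × %ΔI = 0.32 × 14.2% = 4.544%.
New Q ≈ 107 × (1 + 0.04544) = 111.9.

111.9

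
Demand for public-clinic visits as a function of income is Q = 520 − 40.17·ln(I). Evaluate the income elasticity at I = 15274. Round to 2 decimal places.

At I = 15274: Q = 133.006.
dQ/dI = -40.17/I = -0.00262996 at this income.
η = (dQ/dI)·(I/Q) = -0.00262996 × (15274/133.006) = -0.30.

-0.30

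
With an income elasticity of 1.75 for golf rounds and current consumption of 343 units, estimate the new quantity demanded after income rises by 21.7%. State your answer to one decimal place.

473.3

%ΔQ ≈ η × %ΔI = 1.75 × 21.7% = 37.975%.
New Q ≈ 343 × (1 + 0.37975) = 473.3.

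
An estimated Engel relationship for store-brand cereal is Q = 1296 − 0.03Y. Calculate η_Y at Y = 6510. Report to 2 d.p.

At Y = 6510: Q = 1100.700.
dQ/dY = −0.03.
η = (dQ/dY)·(Y/Q) = -0.03 × (6510/1100.700) = -0.18.

-0.18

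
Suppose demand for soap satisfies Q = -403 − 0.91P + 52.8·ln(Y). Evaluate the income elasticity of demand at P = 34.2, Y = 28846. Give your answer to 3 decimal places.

At P = 34.2, Y = 28846: Q = 108.120.
Holding P constant, ∂Q/∂Y = 52.8/Y = 0.00183041.
η_Y = (∂Q/∂Y)·(Y/Q) = 0.00183041 × (28846/108.120) = 0.488.

0.488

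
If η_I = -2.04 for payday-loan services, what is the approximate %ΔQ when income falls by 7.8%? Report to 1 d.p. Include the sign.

%ΔQ ≈ η × %ΔI = -2.04 × (-7.8%) = 15.9%.

15.9%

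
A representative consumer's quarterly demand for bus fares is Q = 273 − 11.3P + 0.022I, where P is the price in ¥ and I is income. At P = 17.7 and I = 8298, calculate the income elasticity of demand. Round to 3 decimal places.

0.714

At P = 17.7, I = 8298: Q = 255.546.
Holding P constant, ∂Q/∂I = 0.022.
η_I = (∂Q/∂I)·(I/Q) = 0.022 × (8298/255.546) = 0.714.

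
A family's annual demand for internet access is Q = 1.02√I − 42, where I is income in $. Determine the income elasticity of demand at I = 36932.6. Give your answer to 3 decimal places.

0.636

At I = 36932.6: Q = 154.022.
dQ/dI = 1.02/(2√I) = 0.00265378 at this income.
η = (dQ/dI)·(I/Q) = 0.00265378 × (36932.6/154.022) = 0.636.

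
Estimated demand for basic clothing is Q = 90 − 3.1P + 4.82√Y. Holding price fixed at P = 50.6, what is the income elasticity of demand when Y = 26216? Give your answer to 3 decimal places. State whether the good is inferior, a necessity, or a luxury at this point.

0.547 (necessity)

At P = 50.6, Y = 26216: Q = 713.563.
Holding P constant, ∂Q/∂Y = 4.82/(2√Y) = 0.0148845.
η_Y = (∂Q/∂Y)·(Y/Q) = 0.0148845 × (26216/713.563) = 0.547.
Since 0 < η < 1, this is a necessity.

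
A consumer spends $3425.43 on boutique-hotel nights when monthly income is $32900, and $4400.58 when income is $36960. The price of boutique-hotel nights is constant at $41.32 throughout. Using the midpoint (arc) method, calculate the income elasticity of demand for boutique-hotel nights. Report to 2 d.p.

2.14

With a constant price, Q₁ = 3425.43/41.32 = 82.900 and Q₂ = 4400.58/41.32 = 106.500 (equivalently, work directly with expenditure since P cancels).
Midpoint %ΔQ = (4400.58 − 3425.43)/3913.01 = 0.24921; midpoint %ΔI = (36960 − 32900)/34930 = 0.11623.
η = 0.24921 / 0.11623 = 2.14.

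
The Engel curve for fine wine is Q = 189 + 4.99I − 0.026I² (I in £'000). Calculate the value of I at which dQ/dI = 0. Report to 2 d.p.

dQ/dI = 4.99 − 0.052I.
The good is inferior where dQ/dI < 0. Setting dQ/dI = 0 gives I = 4.99 / 0.052 = 95.96.

95.96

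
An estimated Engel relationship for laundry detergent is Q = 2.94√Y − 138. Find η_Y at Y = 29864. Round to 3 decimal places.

0.686

At Y = 29864: Q = 370.067.
dQ/dY = 2.94/(2√Y) = 0.00850635 at this income.
η = (dQ/dY)·(Y/Q) = 0.00850635 × (29864/370.067) = 0.686.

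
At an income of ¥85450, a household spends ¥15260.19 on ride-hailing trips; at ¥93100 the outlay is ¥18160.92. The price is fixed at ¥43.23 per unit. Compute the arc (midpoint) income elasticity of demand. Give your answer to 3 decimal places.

With a constant price, Q₁ = 15260.19/43.23 = 353.000 and Q₂ = 18160.92/43.23 = 420.100 (equivalently, work directly with expenditure since P cancels).
Midpoint %ΔQ = (18160.92 − 15260.19)/16710.56 = 0.17359; midpoint %ΔI = (93100 − 85450)/89275 = 0.08569.
η = 0.17359 / 0.08569 = 2.026.

2.026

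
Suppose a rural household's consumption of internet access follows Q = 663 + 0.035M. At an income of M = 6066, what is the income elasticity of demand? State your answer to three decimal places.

0.243

At M = 6066: Q = 875.310.
dQ/dM = 0.035.
η = (dQ/dM)·(M/Q) = 0.035 × (6066/875.310) = 0.243.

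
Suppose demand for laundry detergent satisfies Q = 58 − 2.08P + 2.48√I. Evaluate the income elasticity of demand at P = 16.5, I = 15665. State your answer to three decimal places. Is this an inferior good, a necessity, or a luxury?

At P = 16.5, I = 15665: Q = 334.077.
Holding P constant, ∂Q/∂I = 2.48/(2√I) = 0.00990733.
η_I = (∂Q/∂I)·(I/Q) = 0.00990733 × (15665/334.077) = 0.465.
Since 0 < η < 1, this is a necessity.

0.465 (necessity)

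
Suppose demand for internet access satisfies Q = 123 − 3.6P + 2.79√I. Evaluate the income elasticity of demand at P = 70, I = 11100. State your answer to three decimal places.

0.891

At P = 70, I = 11100: Q = 164.945.
Holding P constant, ∂Q/∂I = 2.79/(2√I) = 0.0132408.
η_I = (∂Q/∂I)·(I/Q) = 0.0132408 × (11100/164.945) = 0.891.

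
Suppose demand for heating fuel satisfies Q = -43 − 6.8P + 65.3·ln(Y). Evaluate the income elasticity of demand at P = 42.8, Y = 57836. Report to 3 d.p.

0.171

At P = 42.8, Y = 57836: Q = 381.998.
Holding P constant, ∂Q/∂Y = 65.3/Y = 0.00112905.
η_Y = (∂Q/∂Y)·(Y/Q) = 0.00112905 × (57836/381.998) = 0.171.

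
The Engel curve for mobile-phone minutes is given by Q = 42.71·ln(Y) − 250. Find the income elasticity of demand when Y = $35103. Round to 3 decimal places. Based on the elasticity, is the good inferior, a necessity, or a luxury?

At Y = 35103: Q = 197.005.
dQ/dY = 42.71/Y = 0.00121671 at this income.
η = (dQ/dY)·(Y/Q) = 0.00121671 × (35103/197.005) = 0.217.
Since 0 < η < 1, the good is a necessity.

0.217 (necessity)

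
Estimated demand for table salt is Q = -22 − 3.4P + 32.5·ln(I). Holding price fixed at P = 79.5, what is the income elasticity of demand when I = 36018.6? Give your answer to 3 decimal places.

0.668

At P = 79.5, I = 36018.6: Q = 48.683.
Holding P constant, ∂Q/∂I = 32.5/I = 0.000902312.
η_I = (∂Q/∂I)·(I/Q) = 0.000902312 × (36018.6/48.683) = 0.668.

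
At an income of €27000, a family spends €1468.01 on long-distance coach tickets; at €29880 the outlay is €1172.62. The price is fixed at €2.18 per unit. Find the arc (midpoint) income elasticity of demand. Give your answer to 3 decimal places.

With a constant price, Q₁ = 1468.01/2.18 = 673.399 and Q₂ = 1172.62/2.18 = 537.899 (equivalently, work directly with expenditure since P cancels).
Midpoint %ΔQ = (1172.62 − 1468.01)/1320.32 = -0.22373; midpoint %ΔI = (29880 − 27000)/28440 = 0.10127.
η = -0.22373 / 0.10127 = -2.209.

-2.209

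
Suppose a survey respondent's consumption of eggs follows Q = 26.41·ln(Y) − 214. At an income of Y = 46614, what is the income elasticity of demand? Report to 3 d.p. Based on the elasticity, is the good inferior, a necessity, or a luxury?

0.378 (necessity)

At Y = 46614: Q = 69.898.
dQ/dY = 26.41/Y = 0.000566568 at this income.
η = (dQ/dY)·(Y/Q) = 0.000566568 × (46614/69.898) = 0.378.
Since 0 < η < 1, the good is a necessity.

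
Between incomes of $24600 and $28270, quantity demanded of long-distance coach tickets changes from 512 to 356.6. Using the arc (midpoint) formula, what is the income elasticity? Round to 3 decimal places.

ΔQ = 356.6 − 512 = -155.4; midpoint Q̄ = (512 + 356.6)/2 = 434.3.
ΔI = 28270 − 24600 = 3670; midpoint Ī = (24600 + 28270)/2 = 26435.
η = (ΔQ/Q̄) ÷ (ΔI/Ī) = (-155.4/434.3) ÷ (3670/26435) = -2.577.

-2.577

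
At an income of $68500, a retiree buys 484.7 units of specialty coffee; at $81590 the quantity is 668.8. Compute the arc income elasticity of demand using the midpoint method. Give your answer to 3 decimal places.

1.830

ΔQ = 668.8 − 484.7 = 184.1; midpoint Q̄ = (484.7 + 668.8)/2 = 576.75.
ΔI = 81590 − 68500 = 13090; midpoint Ī = (68500 + 81590)/2 = 75045.
η = (ΔQ/Q̄) ÷ (ΔI/Ī) = (184.1/576.75) ÷ (13090/75045) = 1.830.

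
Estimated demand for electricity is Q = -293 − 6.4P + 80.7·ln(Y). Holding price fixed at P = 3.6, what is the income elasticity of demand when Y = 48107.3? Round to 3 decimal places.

At P = 3.6, Y = 48107.3: Q = 554.002.
Holding P constant, ∂Q/∂Y = 80.7/Y = 0.0016775.
η_Y = (∂Q/∂Y)·(Y/Q) = 0.0016775 × (48107.3/554.002) = 0.146.

0.146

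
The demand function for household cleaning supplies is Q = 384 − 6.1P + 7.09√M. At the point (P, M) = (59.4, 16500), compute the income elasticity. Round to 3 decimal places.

At P = 59.4, M = 16500: Q = 932.387.
Holding P constant, ∂Q/∂M = 7.09/(2√M) = 0.0275978.
η_M = (∂Q/∂M)·(M/Q) = 0.0275978 × (16500/932.387) = 0.488.

0.488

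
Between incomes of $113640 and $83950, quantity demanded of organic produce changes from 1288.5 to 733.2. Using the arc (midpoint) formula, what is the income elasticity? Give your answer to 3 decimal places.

1.828

ΔQ = 733.2 − 1288.5 = -555.3; midpoint Q̄ = (1288.5 + 733.2)/2 = 1010.85.
ΔI = 83950 − 113640 = -29690; midpoint Ī = (113640 + 83950)/2 = 98795.
η = (ΔQ/Q̄) ÷ (ΔI/Ī) = (-555.3/1010.85) ÷ (-29690/98795) = 1.828.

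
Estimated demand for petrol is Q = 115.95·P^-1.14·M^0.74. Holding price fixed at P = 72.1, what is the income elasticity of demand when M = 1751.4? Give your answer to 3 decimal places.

0.740

For a multiplicative demand Q = A·P^α·M^β, the income elasticity is β everywhere.
Here β = 0.74, so η = 0.740.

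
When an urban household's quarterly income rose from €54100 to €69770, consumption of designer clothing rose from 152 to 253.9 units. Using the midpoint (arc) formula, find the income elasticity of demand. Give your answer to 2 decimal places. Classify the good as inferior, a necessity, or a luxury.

1.98 (luxury)

ΔQ = 253.9 − 152 = 101.9; midpoint Q̄ = (152 + 253.9)/2 = 202.95.
ΔI = 69770 − 54100 = 15670; midpoint Ī = (54100 + 69770)/2 = 61935.
η = (ΔQ/Q̄) ÷ (ΔI/Ī) = (101.9/202.95) ÷ (15670/61935) = 1.98.
η > 1 ⇒ luxury.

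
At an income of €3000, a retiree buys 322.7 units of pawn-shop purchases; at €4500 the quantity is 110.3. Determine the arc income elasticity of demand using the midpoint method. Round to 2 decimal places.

ΔQ = 110.3 − 322.7 = -212.4; midpoint Q̄ = (322.7 + 110.3)/2 = 216.5.
ΔI = 4500 − 3000 = 1500; midpoint Ī = (3000 + 4500)/2 = 3750.
η = (ΔQ/Q̄) ÷ (ΔI/Ī) = (-212.4/216.5) ÷ (1500/3750) = -2.45.

-2.45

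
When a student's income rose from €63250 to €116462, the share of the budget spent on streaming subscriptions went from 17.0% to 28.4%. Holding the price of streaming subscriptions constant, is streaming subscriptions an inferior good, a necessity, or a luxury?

luxury

The budget share rises as income rises, so η > 1.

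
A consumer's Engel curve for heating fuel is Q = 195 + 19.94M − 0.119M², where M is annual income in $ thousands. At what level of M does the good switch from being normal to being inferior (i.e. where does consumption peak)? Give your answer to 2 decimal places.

83.78

dQ/dM = 19.94 − 0.238M.
The good is inferior where dQ/dM < 0. Setting dQ/dM = 0 gives M = 19.94 / 0.238 = 83.78.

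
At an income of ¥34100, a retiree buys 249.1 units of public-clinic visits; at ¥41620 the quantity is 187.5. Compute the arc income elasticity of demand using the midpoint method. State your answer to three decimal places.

-1.421

ΔQ = 187.5 − 249.1 = -61.6; midpoint Q̄ = (249.1 + 187.5)/2 = 218.3.
ΔI = 41620 − 34100 = 7520; midpoint Ī = (34100 + 41620)/2 = 37860.
η = (ΔQ/Q̄) ÷ (ΔI/Ī) = (-61.6/218.3) ÷ (7520/37860) = -1.421.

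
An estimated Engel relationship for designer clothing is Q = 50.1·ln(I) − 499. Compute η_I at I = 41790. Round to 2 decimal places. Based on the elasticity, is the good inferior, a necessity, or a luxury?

1.47 (luxury)

At I = 41790: Q = 34.085.
dQ/dI = 50.1/I = 0.00119885 at this income.
η = (dQ/dI)·(I/Q) = 0.00119885 × (41790/34.085) = 1.47.
Since η > 1, the good is a luxury.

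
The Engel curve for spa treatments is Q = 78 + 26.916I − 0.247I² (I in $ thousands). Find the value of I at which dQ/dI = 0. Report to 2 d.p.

dQ/dI = 26.916 − 0.494I.
The good is inferior where dQ/dI < 0. Setting dQ/dI = 0 gives I = 26.916 / 0.494 = 54.49.

54.49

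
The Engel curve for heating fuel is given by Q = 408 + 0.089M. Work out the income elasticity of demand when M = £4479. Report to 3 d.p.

0.494

At M = 4479: Q = 806.631.
dQ/dM = 0.089.
η = (dQ/dM)·(M/Q) = 0.089 × (4479/806.631) = 0.494.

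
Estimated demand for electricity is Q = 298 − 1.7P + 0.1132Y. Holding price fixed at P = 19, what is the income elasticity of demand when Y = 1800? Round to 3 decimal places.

At P = 19, Y = 1800: Q = 469.460.
Holding P constant, ∂Q/∂Y = 0.1132.
η_Y = (∂Q/∂Y)·(Y/Q) = 0.1132 × (1800/469.460) = 0.434.

0.434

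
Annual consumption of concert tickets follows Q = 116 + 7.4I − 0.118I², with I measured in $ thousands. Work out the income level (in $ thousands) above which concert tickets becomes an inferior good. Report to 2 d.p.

dQ/dI = 7.4 − 0.236I.
The good is inferior where dQ/dI < 0. Setting dQ/dI = 0 gives I = 7.4 / 0.236 = 31.36.

31.36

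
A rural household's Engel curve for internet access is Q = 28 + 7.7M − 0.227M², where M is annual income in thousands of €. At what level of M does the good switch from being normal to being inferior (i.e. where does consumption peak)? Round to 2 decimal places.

16.96

dQ/dM = 7.7 − 0.454M.
The good is inferior where dQ/dM < 0. Setting dQ/dM = 0 gives M = 7.7 / 0.454 = 16.96.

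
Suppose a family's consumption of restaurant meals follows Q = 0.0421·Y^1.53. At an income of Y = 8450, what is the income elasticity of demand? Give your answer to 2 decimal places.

For Q = A·Y^β the income elasticity is constant and equal to β.
Here β = 1.53, so η = 1.53.

1.53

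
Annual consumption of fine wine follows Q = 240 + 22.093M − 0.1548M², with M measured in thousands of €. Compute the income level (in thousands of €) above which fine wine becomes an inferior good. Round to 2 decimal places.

71.36

dQ/dM = 22.093 − 0.3096M.
The good is inferior where dQ/dM < 0. Setting dQ/dM = 0 gives M = 22.093 / 0.3096 = 71.36.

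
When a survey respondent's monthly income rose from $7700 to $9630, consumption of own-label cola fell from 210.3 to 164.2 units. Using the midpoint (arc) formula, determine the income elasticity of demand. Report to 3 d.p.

ΔQ = 164.2 − 210.3 = -46.1; midpoint Q̄ = (210.3 + 164.2)/2 = 187.25.
ΔI = 9630 − 7700 = 1930; midpoint Ī = (7700 + 9630)/2 = 8665.
η = (ΔQ/Q̄) ÷ (ΔI/Ī) = (-46.1/187.25) ÷ (1930/8665) = -1.105.

-1.105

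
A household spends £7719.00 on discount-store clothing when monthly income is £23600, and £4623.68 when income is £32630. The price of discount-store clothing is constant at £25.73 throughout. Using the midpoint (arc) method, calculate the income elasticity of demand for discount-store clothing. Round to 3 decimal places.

With a constant price, Q₁ = 7719.00/25.73 = 300.000 and Q₂ = 4623.68/25.73 = 179.700 (equivalently, work directly with expenditure since P cancels).
Midpoint %ΔQ = (4623.68 − 7719.00)/6171.34 = -0.50156; midpoint %ΔI = (32630 − 23600)/28115 = 0.32118.
η = -0.50156 / 0.32118 = -1.562.

-1.562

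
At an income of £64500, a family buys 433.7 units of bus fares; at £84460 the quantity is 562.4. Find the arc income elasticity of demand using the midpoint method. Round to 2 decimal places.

ΔQ = 562.4 − 433.7 = 128.7; midpoint Q̄ = (433.7 + 562.4)/2 = 498.05.
ΔI = 84460 − 64500 = 19960; midpoint Ī = (64500 + 84460)/2 = 74480.
η = (ΔQ/Q̄) ÷ (ΔI/Ī) = (128.7/498.05) ÷ (19960/74480) = 0.96.

0.96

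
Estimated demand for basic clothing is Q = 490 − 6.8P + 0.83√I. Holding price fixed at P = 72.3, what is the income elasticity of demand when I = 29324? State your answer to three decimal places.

At P = 72.3, I = 29324: Q = 140.491.
Holding P constant, ∂Q/∂I = 0.83/(2√I) = 0.00242346.
η_I = (∂Q/∂I)·(I/Q) = 0.00242346 × (29324/140.491) = 0.506.

0.506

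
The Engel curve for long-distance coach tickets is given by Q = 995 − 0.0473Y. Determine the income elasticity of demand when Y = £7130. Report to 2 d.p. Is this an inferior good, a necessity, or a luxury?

At Y = 7130: Q = 657.751.
dQ/dY = −0.0473.
η = (dQ/dY)·(Y/Q) = -0.0473 × (7130/657.751) = -0.51.
Since η < 0, the good is an inferior good.

-0.51 (inferior good)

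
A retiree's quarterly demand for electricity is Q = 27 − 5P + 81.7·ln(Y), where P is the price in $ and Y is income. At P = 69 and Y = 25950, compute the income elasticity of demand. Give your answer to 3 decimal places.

At P = 69, Y = 25950: Q = 512.393.
Holding P constant, ∂Q/∂Y = 81.7/Y = 0.00314836.
η_Y = (∂Q/∂Y)·(Y/Q) = 0.00314836 × (25950/512.393) = 0.159.

0.159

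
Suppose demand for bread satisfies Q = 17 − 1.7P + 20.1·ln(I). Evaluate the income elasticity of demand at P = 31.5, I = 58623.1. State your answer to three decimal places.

0.109

At P = 31.5, I = 58623.1: Q = 184.126.
Holding P constant, ∂Q/∂I = 20.1/I = 0.000342868.
η_I = (∂Q/∂I)·(I/Q) = 0.000342868 × (58623.1/184.126) = 0.109.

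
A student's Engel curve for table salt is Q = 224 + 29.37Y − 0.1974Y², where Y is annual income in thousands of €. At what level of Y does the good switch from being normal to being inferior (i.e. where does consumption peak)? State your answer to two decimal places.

dQ/dY = 29.37 − 0.3948Y.
The good is inferior where dQ/dY < 0. Setting dQ/dY = 0 gives Y = 29.37 / 0.3948 = 74.39.

74.39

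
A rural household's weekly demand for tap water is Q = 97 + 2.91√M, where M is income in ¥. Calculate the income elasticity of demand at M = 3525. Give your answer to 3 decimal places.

At M = 3525: Q = 269.772.
dQ/dM = 2.91/(2√M) = 0.0245066 at this income.
η = (dQ/dM)·(M/Q) = 0.0245066 × (3525/269.772) = 0.320.

0.320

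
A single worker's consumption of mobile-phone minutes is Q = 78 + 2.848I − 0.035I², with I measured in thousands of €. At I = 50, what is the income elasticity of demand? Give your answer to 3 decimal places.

At I = 50: Q = 132.9000.
dQ/dI = 2.848 − 0.07I = -0.65200.
η = (dQ/dI)·(I/Q) = -0.65200 × (50/132.9000) = -0.245.

-0.245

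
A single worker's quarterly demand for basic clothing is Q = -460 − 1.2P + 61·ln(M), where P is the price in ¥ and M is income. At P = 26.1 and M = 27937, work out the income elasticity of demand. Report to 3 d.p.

0.458

At P = 26.1, M = 27937: Q = 133.180.
Holding P constant, ∂Q/∂M = 61/M = 0.00218348.
η_M = (∂Q/∂M)·(M/Q) = 0.00218348 × (27937/133.180) = 0.458.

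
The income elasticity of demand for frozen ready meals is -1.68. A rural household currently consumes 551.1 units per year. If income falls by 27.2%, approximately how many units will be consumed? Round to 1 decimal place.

802.9

%ΔQ ≈ η × %ΔI = -1.68 × (-27.2%) = 45.696%.
New Q ≈ 551.1 × (1 + 0.45696) = 802.9.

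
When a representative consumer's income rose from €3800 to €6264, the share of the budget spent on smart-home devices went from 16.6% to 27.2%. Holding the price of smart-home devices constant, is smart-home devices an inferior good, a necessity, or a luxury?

luxury

The budget share rises as income rises, so η > 1.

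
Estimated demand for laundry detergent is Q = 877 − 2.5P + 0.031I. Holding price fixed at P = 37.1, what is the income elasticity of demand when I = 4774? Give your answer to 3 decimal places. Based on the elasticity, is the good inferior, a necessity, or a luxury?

At P = 37.1, I = 4774: Q = 932.244.
Holding P constant, ∂Q/∂I = 0.031.
η_I = (∂Q/∂I)·(I/Q) = 0.031 × (4774/932.244) = 0.159.
Since 0 < η < 1, this is a necessity.

0.159 (necessity)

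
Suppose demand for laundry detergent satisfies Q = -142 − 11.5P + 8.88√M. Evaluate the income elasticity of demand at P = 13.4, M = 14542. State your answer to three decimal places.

0.691

At P = 13.4, M = 14542: Q = 774.741.
Holding P constant, ∂Q/∂M = 8.88/(2√M) = 0.0368189.
η_M = (∂Q/∂M)·(M/Q) = 0.0368189 × (14542/774.741) = 0.691.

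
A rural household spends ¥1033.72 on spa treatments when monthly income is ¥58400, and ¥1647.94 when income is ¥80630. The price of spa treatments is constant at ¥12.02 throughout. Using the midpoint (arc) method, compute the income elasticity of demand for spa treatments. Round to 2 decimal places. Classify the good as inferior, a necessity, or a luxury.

With a constant price, Q₁ = 1033.72/12.02 = 86.000 and Q₂ = 1647.94/12.02 = 137.100 (equivalently, work directly with expenditure since P cancels).
Midpoint %ΔQ = (1647.94 − 1033.72)/1340.83 = 0.45809; midpoint %ΔI = (80630 − 58400)/69515 = 0.31979.
η = 0.45809 / 0.31979 = 1.43.
η > 1 ⇒ luxury.

1.43 (luxury)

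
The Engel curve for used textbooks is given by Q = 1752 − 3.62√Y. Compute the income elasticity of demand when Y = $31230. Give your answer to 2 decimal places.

-0.29

At Y = 31230: Q = 1112.273.
dQ/dY = -3.62/(2√Y) = -0.0102422 at this income.
η = (dQ/dY)·(Y/Q) = -0.0102422 × (31230/1112.273) = -0.29.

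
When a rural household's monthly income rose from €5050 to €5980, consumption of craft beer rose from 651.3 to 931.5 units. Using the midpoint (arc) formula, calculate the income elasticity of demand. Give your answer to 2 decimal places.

ΔQ = 931.5 − 651.3 = 280.2; midpoint Q̄ = (651.3 + 931.5)/2 = 791.4.
ΔI = 5980 − 5050 = 930; midpoint Ī = (5050 + 5980)/2 = 5515.
η = (ΔQ/Q̄) ÷ (ΔI/Ī) = (280.2/791.4) ÷ (930/5515) = 2.10.

2.10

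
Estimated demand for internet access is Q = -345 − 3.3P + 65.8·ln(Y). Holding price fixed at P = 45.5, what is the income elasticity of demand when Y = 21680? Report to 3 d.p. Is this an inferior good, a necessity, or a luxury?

0.407 (necessity)

At P = 45.5, Y = 21680: Q = 161.807.
Holding P constant, ∂Q/∂Y = 65.8/Y = 0.00303506.
η_Y = (∂Q/∂Y)·(Y/Q) = 0.00303506 × (21680/161.807) = 0.407.
Since 0 < η < 1, this is a necessity.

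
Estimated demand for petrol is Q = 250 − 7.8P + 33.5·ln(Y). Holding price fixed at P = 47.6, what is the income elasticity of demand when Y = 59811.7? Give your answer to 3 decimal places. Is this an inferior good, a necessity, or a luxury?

0.136 (necessity)

At P = 47.6, Y = 59811.7: Q = 247.185.
Holding P constant, ∂Q/∂Y = 33.5/Y = 0.000560091.
η_Y = (∂Q/∂Y)·(Y/Q) = 0.000560091 × (59811.7/247.185) = 0.136.
Since 0 < η < 1, this is a necessity.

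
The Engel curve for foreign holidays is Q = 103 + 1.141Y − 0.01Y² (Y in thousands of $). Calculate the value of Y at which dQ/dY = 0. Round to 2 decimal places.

57.05

dQ/dY = 1.141 − 0.02Y.
The good is inferior where dQ/dY < 0. Setting dQ/dY = 0 gives Y = 1.141 / 0.02 = 57.05.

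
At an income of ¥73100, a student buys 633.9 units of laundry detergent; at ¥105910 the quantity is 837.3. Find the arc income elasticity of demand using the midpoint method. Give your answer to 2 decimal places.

0.75

ΔQ = 837.3 − 633.9 = 203.4; midpoint Q̄ = (633.9 + 837.3)/2 = 735.6.
ΔI = 105910 − 73100 = 32810; midpoint Ī = (73100 + 105910)/2 = 89505.
η = (ΔQ/Q̄) ÷ (ΔI/Ī) = (203.4/735.6) ÷ (32810/89505) = 0.75.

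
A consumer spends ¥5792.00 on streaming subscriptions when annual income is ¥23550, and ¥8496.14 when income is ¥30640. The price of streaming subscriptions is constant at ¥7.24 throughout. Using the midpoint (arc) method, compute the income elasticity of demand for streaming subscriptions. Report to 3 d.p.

1.447

With a constant price, Q₁ = 5792.00/7.24 = 800.000 and Q₂ = 8496.14/7.24 = 1173.500 (equivalently, work directly with expenditure since P cancels).
Midpoint %ΔQ = (8496.14 − 5792.00)/7144.07 = 0.37852; midpoint %ΔI = (30640 − 23550)/27095 = 0.26167.
η = 0.37852 / 0.26167 = 1.447.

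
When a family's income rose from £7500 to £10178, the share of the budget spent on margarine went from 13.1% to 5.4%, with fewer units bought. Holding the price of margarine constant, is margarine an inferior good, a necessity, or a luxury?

inferior good

Quantity demanded falls as income rises, so η < 0.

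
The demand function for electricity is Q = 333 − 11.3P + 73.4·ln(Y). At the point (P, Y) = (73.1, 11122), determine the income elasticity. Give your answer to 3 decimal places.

0.385

At P = 73.1, Y = 11122: Q = 190.814.
Holding P constant, ∂Q/∂Y = 73.4/Y = 0.00659953.
η_Y = (∂Q/∂Y)·(Y/Q) = 0.00659953 × (11122/190.814) = 0.385.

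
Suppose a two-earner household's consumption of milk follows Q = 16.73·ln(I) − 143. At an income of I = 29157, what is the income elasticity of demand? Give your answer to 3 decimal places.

At I = 29157: Q = 28.992.
dQ/dI = 16.73/I = 0.00057379 at this income.
η = (dQ/dI)·(I/Q) = 0.00057379 × (29157/28.992) = 0.577.

0.577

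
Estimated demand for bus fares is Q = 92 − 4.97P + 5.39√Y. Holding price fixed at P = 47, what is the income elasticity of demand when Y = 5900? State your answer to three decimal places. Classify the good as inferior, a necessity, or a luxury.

At P = 47, Y = 5900: Q = 272.424.
Holding P constant, ∂Q/∂Y = 5.39/(2√Y) = 0.0350859.
η_Y = (∂Q/∂Y)·(Y/Q) = 0.0350859 × (5900/272.424) = 0.760.
Since 0 < η < 1, this is a necessity.

0.760 (necessity)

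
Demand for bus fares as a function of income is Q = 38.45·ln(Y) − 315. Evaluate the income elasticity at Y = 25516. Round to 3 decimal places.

At Y = 25516: Q = 75.154.
dQ/dY = 38.45/Y = 0.0015069 at this income.
η = (dQ/dY)·(Y/Q) = 0.0015069 × (25516/75.154) = 0.512.

0.512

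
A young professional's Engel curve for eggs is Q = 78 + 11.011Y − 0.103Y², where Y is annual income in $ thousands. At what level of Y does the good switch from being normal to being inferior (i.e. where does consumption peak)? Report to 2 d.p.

dQ/dY = 11.011 − 0.206Y.
The good is inferior where dQ/dY < 0. Setting dQ/dY = 0 gives Y = 11.011 / 0.206 = 53.45.

53.45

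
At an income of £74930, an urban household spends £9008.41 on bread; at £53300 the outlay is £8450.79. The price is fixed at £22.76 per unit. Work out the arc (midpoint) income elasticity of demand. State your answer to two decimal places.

0.19

With a constant price, Q₁ = 9008.41/22.76 = 395.800 and Q₂ = 8450.79/22.76 = 371.300 (equivalently, work directly with expenditure since P cancels).
Midpoint %ΔQ = (8450.79 − 9008.41)/8729.60 = -0.06388; midpoint %ΔI = (53300 − 74930)/64115 = -0.33736.
η = -0.06388 / -0.33736 = 0.19.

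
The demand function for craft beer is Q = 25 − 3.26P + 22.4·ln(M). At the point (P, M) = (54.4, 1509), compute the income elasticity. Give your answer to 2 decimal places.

1.93

At P = 54.4, M = 1509: Q = 11.606.
Holding P constant, ∂Q/∂M = 22.4/M = 0.0148443.
η_M = (∂Q/∂M)·(M/Q) = 0.0148443 × (1509/11.606) = 1.93.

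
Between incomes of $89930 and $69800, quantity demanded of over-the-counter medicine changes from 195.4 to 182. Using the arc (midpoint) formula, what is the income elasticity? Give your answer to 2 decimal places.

0.28

ΔQ = 182 − 195.4 = -13.4; midpoint Q̄ = (195.4 + 182)/2 = 188.7.
ΔI = 69800 − 89930 = -20130; midpoint Ī = (89930 + 69800)/2 = 79865.
η = (ΔQ/Q̄) ÷ (ΔI/Ī) = (-13.4/188.7) ÷ (-20130/79865) = 0.28.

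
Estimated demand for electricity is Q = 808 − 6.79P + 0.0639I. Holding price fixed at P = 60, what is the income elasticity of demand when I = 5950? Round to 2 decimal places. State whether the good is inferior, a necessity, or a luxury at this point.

0.49 (necessity)

At P = 60, I = 5950: Q = 780.805.
Holding P constant, ∂Q/∂I = 0.0639.
η_I = (∂Q/∂I)·(I/Q) = 0.0639 × (5950/780.805) = 0.49.
Since 0 < η < 1, this is a necessity.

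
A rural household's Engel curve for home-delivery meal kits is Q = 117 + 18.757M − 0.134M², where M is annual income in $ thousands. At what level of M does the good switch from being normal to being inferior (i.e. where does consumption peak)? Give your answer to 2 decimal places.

dQ/dM = 18.757 − 0.268M.
The good is inferior where dQ/dM < 0. Setting dQ/dM = 0 gives M = 18.757 / 0.268 = 69.99.

69.99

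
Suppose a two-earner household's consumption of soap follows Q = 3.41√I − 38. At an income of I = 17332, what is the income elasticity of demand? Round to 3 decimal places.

0.546

At I = 17332: Q = 410.930.
dQ/dI = 3.41/(2√I) = 0.0129509 at this income.
η = (dQ/dI)·(I/Q) = 0.0129509 × (17332/410.930) = 0.546.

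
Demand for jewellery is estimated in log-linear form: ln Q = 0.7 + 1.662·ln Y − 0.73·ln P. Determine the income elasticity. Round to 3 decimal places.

In a log-linear demand, the coefficient on ln Y is the income elasticity.
So η = 1.662.

1.662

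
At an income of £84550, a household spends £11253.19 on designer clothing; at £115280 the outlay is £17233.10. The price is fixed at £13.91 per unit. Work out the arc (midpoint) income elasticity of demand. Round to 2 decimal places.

1.37

With a constant price, Q₁ = 11253.19/13.91 = 809.000 and Q₂ = 17233.10/13.91 = 1238.900 (equivalently, work directly with expenditure since P cancels).
Midpoint %ΔQ = (17233.10 − 11253.19)/14243.15 = 0.41984; midpoint %ΔI = (115280 − 84550)/99915 = 0.30756.
η = 0.41984 / 0.30756 = 1.37.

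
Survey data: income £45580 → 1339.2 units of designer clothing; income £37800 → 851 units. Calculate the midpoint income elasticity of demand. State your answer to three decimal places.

ΔQ = 851 − 1339.2 = -488.2; midpoint Q̄ = (1339.2 + 851)/2 = 1095.1.
ΔI = 37800 − 45580 = -7780; midpoint Ī = (45580 + 37800)/2 = 41690.
η = (ΔQ/Q̄) ÷ (ΔI/Ī) = (-488.2/1095.1) ÷ (-7780/41690) = 2.389.

2.389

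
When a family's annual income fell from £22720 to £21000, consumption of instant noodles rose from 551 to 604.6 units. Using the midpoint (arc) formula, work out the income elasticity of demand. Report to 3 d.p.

ΔQ = 604.6 − 551 = 53.6; midpoint Q̄ = (551 + 604.6)/2 = 577.8.
ΔI = 21000 − 22720 = -1720; midpoint Ī = (22720 + 21000)/2 = 21860.
η = (ΔQ/Q̄) ÷ (ΔI/Ī) = (53.6/577.8) ÷ (-1720/21860) = -1.179.

-1.179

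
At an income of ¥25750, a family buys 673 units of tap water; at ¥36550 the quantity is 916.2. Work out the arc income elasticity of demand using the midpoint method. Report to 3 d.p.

0.883

ΔQ = 916.2 − 673 = 243.2; midpoint Q̄ = (673 + 916.2)/2 = 794.6.
ΔI = 36550 − 25750 = 10800; midpoint Ī = (25750 + 36550)/2 = 31150.
η = (ΔQ/Q̄) ÷ (ΔI/Ī) = (243.2/794.6) ÷ (10800/31150) = 0.883.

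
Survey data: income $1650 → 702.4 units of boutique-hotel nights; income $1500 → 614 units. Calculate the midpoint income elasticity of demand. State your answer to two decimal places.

1.41

ΔQ = 614 − 702.4 = -88.4; midpoint Q̄ = (702.4 + 614)/2 = 658.2.
ΔI = 1500 − 1650 = -150; midpoint Ī = (1650 + 1500)/2 = 1575.
η = (ΔQ/Q̄) ÷ (ΔI/Ī) = (-88.4/658.2) ÷ (-150/1575) = 1.41.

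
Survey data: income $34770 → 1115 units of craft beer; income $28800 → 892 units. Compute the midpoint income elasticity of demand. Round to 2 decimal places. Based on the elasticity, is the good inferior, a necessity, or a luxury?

1.18 (luxury)

ΔQ = 892 − 1115 = -223; midpoint Q̄ = (1115 + 892)/2 = 1003.5.
ΔI = 28800 − 34770 = -5970; midpoint Ī = (34770 + 28800)/2 = 31785.
η = (ΔQ/Q̄) ÷ (ΔI/Ī) = (-223/1003.5) ÷ (-5970/31785) = 1.18.
η > 1 ⇒ luxury.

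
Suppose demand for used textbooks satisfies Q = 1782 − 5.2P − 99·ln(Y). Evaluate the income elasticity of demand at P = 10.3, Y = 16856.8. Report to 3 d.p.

-0.129

At P = 10.3, Y = 16856.8: Q = 764.922.
Holding P constant, ∂Q/∂Y = -99/Y = -0.005873.
η_Y = (∂Q/∂Y)·(Y/Q) = -0.005873 × (16856.8/764.922) = -0.129.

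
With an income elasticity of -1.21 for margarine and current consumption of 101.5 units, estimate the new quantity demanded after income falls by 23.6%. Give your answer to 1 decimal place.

130.5

%ΔQ ≈ η × %ΔI = -1.21 × (-23.6%) = 28.556%.
New Q ≈ 101.5 × (1 + 0.28556) = 130.5.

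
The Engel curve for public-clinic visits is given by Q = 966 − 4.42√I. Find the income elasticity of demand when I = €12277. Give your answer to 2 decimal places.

-0.51

At I = 12277: Q = 476.257.
dQ/dI = -4.42/(2√I) = -0.0199456 at this income.
η = (dQ/dI)·(I/Q) = -0.0199456 × (12277/476.257) = -0.51.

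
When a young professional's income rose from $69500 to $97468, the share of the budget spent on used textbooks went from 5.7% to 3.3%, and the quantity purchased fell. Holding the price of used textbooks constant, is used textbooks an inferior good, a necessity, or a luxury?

Quantity demanded falls as income rises, so η < 0.

inferior good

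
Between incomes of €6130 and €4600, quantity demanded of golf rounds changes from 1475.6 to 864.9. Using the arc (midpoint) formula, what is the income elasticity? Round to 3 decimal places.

ΔQ = 864.9 − 1475.6 = -610.7; midpoint Q̄ = (1475.6 + 864.9)/2 = 1170.25.
ΔI = 4600 − 6130 = -1530; midpoint Ī = (6130 + 4600)/2 = 5365.
η = (ΔQ/Q̄) ÷ (ΔI/Ī) = (-610.7/1170.25) ÷ (-1530/5365) = 1.830.

1.830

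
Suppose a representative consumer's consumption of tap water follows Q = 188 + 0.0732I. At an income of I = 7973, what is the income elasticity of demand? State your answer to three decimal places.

At I = 7973: Q = 771.624.
dQ/dI = 0.0732.
η = (dQ/dI)·(I/Q) = 0.0732 × (7973/771.624) = 0.756.

0.756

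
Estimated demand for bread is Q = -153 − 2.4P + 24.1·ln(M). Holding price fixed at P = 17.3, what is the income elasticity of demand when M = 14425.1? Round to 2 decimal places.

At P = 17.3, M = 14425.1: Q = 36.279.
Holding P constant, ∂Q/∂M = 24.1/M = 0.0016707.
η_M = (∂Q/∂M)·(M/Q) = 0.0016707 × (14425.1/36.279) = 0.66.

0.66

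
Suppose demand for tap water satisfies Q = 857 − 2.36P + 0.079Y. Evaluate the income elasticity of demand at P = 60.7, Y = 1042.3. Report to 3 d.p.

0.103

At P = 60.7, Y = 1042.3: Q = 796.090.
Holding P constant, ∂Q/∂Y = 0.079.
η_Y = (∂Q/∂Y)·(Y/Q) = 0.079 × (1042.3/796.090) = 0.103.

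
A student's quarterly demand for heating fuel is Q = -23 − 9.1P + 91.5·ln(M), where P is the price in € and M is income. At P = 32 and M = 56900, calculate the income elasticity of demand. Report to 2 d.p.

At P = 32, M = 56900: Q = 687.638.
Holding P constant, ∂Q/∂M = 91.5/M = 0.00160808.
η_M = (∂Q/∂M)·(M/Q) = 0.00160808 × (56900/687.638) = 0.13.

0.13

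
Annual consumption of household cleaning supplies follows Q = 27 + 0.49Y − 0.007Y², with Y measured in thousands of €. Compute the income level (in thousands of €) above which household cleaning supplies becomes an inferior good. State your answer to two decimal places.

35.00

dQ/dY = 0.49 − 0.014Y.
The good is inferior where dQ/dY < 0. Setting dQ/dY = 0 gives Y = 0.49 / 0.014 = 35.00.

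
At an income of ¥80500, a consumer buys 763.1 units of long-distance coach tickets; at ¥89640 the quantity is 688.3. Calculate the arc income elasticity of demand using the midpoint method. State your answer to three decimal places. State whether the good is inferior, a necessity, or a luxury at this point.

-0.959 (inferior good)

ΔQ = 688.3 − 763.1 = -74.8; midpoint Q̄ = (763.1 + 688.3)/2 = 725.7.
ΔI = 89640 − 80500 = 9140; midpoint Ī = (80500 + 89640)/2 = 85070.
η = (ΔQ/Q̄) ÷ (ΔI/Ī) = (-74.8/725.7) ÷ (9140/85070) = -0.959.
η < 0 ⇒ inferior good.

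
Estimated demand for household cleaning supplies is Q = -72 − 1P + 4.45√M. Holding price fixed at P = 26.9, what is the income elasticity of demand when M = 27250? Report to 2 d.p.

0.58

At P = 26.9, M = 27250: Q = 635.687.
Holding P constant, ∂Q/∂M = 4.45/(2√M) = 0.0134787.
η_M = (∂Q/∂M)·(M/Q) = 0.0134787 × (27250/635.687) = 0.58.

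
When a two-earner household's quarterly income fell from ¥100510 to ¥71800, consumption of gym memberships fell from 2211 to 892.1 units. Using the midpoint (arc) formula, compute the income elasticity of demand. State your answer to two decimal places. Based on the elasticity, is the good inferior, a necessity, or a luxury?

ΔQ = 892.1 − 2211 = -1318.9; midpoint Q̄ = (2211 + 892.1)/2 = 1551.55.
ΔI = 71800 − 100510 = -28710; midpoint Ī = (100510 + 71800)/2 = 86155.
η = (ΔQ/Q̄) ÷ (ΔI/Ī) = (-1318.9/1551.55) ÷ (-28710/86155) = 2.55.
η > 1 ⇒ luxury.

2.55 (luxury)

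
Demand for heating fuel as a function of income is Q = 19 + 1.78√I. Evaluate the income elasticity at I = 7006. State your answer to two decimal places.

At I = 7006: Q = 167.989.
dQ/dI = 1.78/(2√I) = 0.010633 at this income.
η = (dQ/dI)·(I/Q) = 0.010633 × (7006/167.989) = 0.44.

0.44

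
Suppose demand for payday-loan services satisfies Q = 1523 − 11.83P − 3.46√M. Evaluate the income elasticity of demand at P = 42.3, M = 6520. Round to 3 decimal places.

-0.188

At P = 42.3, M = 6520: Q = 743.208.
Holding P constant, ∂Q/∂M = -3.46/(2√M) = -0.0214251.
η_M = (∂Q/∂M)·(M/Q) = -0.0214251 × (6520/743.208) = -0.188.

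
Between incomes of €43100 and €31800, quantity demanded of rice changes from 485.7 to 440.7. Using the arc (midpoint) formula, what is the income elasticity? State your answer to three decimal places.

ΔQ = 440.7 − 485.7 = -45; midpoint Q̄ = (485.7 + 440.7)/2 = 463.2.
ΔI = 31800 − 43100 = -11300; midpoint Ī = (43100 + 31800)/2 = 37450.
η = (ΔQ/Q̄) ÷ (ΔI/Ī) = (-45/463.2) ÷ (-11300/37450) = 0.322.

0.322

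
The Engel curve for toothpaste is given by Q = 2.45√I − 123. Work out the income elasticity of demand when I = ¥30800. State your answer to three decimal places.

0.700

At I = 30800: Q = 306.973.
dQ/dI = 2.45/(2√I) = 0.00698009 at this income.
η = (dQ/dI)·(I/Q) = 0.00698009 × (30800/306.973) = 0.700.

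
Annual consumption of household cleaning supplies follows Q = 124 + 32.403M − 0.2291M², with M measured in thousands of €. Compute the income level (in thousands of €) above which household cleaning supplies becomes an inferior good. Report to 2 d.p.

dQ/dM = 32.403 − 0.4582M.
The good is inferior where dQ/dM < 0. Setting dQ/dM = 0 gives M = 32.403 / 0.4582 = 70.72.

70.72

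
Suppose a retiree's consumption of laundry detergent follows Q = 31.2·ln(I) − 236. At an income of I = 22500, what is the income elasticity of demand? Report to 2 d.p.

0.41

At I = 22500: Q = 76.664.
dQ/dI = 31.2/I = 0.00138667 at this income.
η = (dQ/dI)·(I/Q) = 0.00138667 × (22500/76.664) = 0.41.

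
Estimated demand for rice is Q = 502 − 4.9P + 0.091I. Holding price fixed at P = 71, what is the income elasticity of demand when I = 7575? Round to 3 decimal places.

At P = 71, I = 7575: Q = 843.425.
Holding P constant, ∂Q/∂I = 0.091.
η_I = (∂Q/∂I)·(I/Q) = 0.091 × (7575/843.425) = 0.817.

0.817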